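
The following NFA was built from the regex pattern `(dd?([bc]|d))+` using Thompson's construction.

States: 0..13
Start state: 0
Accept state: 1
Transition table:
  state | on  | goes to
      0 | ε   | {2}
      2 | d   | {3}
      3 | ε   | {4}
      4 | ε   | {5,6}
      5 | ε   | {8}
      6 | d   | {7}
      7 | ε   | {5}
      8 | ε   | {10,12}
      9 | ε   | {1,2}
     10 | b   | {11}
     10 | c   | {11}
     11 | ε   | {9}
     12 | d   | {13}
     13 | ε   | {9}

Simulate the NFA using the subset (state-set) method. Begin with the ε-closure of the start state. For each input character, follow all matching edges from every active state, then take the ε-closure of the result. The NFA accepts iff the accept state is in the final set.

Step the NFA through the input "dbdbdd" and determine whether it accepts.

Answer: ACCEPT

Steps:
initial (ε-close {0}): {0,2}
'd' @ 1: {3,4,5,6,8,10,12}
'b' @ 2: {1,2,9,11}  ✓accept
'd' @ 3: {3,4,5,6,8,10,12}
'b' @ 4: {1,2,9,11}  ✓accept
'd' @ 5: {3,4,5,6,8,10,12}
'd' @ 6: {1,2,5,7,8,9,10,12,13}  ✓accept
end set {1,2,5,7,8,9,10,12,13} — state 1 in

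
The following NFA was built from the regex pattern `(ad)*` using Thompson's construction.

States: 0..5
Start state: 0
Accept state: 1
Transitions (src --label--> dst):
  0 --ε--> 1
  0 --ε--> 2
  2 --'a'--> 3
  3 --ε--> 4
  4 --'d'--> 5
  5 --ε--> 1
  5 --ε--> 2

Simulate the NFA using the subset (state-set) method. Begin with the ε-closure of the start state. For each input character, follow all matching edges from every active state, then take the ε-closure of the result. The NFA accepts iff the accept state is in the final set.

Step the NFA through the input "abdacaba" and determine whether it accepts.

Answer: REJECT

Derivation:
S₀ = ε-closure({0}) = {0,1,2}
'a' @ 1: {3,4}
'b' @ 2: {}  — dead — no transitions
rest 'dacaba' ignored (set empty)
after full input: {}  (accept=1 not in)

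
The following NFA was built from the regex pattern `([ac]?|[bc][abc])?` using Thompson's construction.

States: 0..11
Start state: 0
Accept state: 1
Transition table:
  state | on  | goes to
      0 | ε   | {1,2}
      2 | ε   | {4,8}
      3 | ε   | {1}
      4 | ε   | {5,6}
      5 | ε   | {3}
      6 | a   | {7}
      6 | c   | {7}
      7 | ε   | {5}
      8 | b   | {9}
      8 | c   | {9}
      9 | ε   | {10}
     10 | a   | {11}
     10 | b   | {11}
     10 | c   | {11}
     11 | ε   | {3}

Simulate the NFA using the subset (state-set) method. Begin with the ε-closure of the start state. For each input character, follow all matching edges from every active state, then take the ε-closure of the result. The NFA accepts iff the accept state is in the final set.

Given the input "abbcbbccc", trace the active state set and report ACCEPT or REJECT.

Answer: REJECT

Derivation:
initial (ε-close {0}): {0,1,2,3,4,5,6,8}
'a' @ 1: {1,3,5,7}  ✓accept
'b' @ 2: {}  — no active states
rest 'bcbbccc' ignored (set empty)
final: {}; accept 1 not in set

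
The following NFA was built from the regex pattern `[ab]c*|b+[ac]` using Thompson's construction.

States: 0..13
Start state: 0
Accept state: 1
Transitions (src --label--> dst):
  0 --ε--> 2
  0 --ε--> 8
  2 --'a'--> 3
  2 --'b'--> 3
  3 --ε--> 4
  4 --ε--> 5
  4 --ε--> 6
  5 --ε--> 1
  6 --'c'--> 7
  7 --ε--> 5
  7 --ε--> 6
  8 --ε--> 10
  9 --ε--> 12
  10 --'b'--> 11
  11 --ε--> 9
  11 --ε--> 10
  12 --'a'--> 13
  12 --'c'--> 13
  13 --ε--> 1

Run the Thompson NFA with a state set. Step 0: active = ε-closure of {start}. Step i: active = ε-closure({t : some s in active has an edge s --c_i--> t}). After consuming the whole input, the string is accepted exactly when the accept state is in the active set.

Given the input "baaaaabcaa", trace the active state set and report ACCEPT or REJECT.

initial (ε-close {0}): {0,2,8,10}
'b' @ 1: {1,3,4,5,6,9,10,11,12}  [accepting]
'a' @ 2: {1,13}  [accepting]
'a' @ 3: {}  — dead — no transitions
rest 'aaabcaa' ignored (set empty)
after full input: {}  (accept=1 not in)

Answer: REJECT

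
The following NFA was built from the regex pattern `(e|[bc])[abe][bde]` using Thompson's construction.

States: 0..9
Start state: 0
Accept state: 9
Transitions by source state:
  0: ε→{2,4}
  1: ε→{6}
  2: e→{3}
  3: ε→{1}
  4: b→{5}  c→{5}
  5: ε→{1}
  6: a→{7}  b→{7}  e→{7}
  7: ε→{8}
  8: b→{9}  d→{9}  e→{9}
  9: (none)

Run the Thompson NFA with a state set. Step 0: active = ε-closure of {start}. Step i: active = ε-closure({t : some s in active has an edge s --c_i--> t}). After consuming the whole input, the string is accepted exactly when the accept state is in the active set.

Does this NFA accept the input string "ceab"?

Answer: REJECT

Derivation:
initial (ε-close {0}): {0,2,4}
'c' @ 1: {1,5,6}
'e' @ 2: {7,8}
'a' @ 3: {}  — no active states
rest 'b' ignored (set empty)
after full input: {}  (accept=9 not in)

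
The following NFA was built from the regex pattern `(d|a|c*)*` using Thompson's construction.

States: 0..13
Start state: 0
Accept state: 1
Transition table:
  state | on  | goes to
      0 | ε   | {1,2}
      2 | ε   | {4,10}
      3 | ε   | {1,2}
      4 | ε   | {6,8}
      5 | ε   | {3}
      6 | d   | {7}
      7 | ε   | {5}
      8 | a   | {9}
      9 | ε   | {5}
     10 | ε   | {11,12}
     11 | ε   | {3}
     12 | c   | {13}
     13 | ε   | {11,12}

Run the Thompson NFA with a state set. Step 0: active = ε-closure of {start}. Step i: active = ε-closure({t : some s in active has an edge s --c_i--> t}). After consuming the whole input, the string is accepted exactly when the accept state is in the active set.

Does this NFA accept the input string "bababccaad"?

initial (ε-close {0}): {0,1,2,3,4,6,8,10,11,12}
'b' @ 1: {}  — dead — no transitions
rest 'ababccaad' ignored (set empty)
final: {}; accept 1 not in set

Answer: REJECT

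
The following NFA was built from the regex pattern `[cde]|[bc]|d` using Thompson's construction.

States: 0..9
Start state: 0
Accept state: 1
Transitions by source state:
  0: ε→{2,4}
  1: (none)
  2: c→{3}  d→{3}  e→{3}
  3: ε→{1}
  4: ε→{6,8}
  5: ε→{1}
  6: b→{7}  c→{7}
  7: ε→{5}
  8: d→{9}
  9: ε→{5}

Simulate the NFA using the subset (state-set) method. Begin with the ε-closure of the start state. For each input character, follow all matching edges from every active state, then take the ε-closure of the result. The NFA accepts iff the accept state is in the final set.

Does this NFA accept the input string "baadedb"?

start: ε-closure({0}) = {0,2,4,6,8}
'b' @ 1: {1,5,7}  [accepting]
'a' @ 2: {}  — dead — no transitions
rest 'adedb' ignored (set empty)
end set {} — state 1 not in

Answer: REJECT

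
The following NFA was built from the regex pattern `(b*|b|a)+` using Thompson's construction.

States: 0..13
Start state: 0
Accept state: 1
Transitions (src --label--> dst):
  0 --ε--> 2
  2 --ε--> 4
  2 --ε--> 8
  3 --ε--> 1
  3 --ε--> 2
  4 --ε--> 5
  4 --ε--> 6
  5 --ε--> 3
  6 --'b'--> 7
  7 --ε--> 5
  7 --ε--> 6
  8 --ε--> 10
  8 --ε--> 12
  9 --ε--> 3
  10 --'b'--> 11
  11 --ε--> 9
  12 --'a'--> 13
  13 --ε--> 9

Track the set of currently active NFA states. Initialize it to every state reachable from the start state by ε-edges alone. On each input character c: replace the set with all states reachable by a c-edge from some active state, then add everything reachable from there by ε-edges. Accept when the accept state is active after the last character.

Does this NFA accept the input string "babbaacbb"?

initial (ε-close {0}): {0,1,2,3,4,5,6,8,10,12}
'b' @ 1: {1,2,3,4,5,6,7,8,9,10,11,12}  (accept∈set)
'a' @ 2: {1,2,3,4,5,6,8,9,10,12,13}  (accept∈set)
'b' @ 3: {1,2,3,4,5,6,7,8,9,10,11,12}  (accept∈set)
'b' @ 4: {1,2,3,4,5,6,7,8,9,10,11,12}  (accept∈set)
'a' @ 5: {1,2,3,4,5,6,8,9,10,12,13}  (accept∈set)
'a' @ 6: {1,2,3,4,5,6,8,9,10,12,13}  (accept∈set)
'c' @ 7: {}  — dead — no transitions
rest 'bb' ignored (set empty)
final: {}; accept 1 not in set

Answer: REJECT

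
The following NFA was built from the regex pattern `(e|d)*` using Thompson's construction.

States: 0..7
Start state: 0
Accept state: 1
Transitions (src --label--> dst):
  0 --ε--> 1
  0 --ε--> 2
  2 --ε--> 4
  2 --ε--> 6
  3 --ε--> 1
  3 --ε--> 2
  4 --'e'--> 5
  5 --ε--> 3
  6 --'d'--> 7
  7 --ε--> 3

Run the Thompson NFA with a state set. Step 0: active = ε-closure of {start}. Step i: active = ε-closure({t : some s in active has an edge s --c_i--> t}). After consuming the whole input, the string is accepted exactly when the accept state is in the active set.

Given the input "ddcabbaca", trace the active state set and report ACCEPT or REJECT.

initial (ε-close {0}): {0,1,2,4,6}
'd' @ 1: {1,2,3,4,6,7}  [accepting]
'd' @ 2: {1,2,3,4,6,7}  [accepting]
'c' @ 3: {}  — no active states
rest 'abbaca' ignored (set empty)
end set {} — state 1 not in

Answer: REJECT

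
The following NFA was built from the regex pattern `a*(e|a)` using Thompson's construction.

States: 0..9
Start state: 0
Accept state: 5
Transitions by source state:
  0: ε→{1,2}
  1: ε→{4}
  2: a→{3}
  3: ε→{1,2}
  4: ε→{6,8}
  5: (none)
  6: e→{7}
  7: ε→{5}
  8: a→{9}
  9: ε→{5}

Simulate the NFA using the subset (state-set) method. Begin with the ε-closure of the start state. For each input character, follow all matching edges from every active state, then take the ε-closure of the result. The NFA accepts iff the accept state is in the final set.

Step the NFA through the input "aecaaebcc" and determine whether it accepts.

Answer: REJECT

Steps:
S₀ = ε-closure({0}) = {0,1,2,4,6,8}
'a' @ 1: {1,2,3,4,5,6,8,9}  (accept∈set)
'e' @ 2: {5,7}  (accept∈set)
'c' @ 3: {}  — dead — no transitions
rest 'aaebcc' ignored (set empty)
final: {}; accept 5 not in set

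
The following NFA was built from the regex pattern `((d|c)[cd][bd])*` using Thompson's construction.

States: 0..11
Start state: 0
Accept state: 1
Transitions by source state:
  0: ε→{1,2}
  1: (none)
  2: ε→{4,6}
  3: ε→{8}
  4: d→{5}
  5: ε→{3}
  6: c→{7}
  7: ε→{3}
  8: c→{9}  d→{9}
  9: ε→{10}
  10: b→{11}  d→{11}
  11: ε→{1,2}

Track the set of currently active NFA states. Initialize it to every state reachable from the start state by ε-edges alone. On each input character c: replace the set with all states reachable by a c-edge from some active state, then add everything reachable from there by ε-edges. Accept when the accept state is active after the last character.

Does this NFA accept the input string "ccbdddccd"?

Answer: ACCEPT

Steps:
start: ε-closure({0}) = {0,1,2,4,6}
'c' @ 1: {3,7,8}
'c' @ 2: {9,10}
'b' @ 3: {1,2,4,6,11}  ✓accept
'd' @ 4: {3,5,8}
'd' @ 5: {9,10}
'd' @ 6: {1,2,4,6,11}  ✓accept
'c' @ 7: {3,7,8}
'c' @ 8: {9,10}
'd' @ 9: {1,2,4,6,11}  ✓accept
after full input: {1,2,4,6,11}  (accept=1 in)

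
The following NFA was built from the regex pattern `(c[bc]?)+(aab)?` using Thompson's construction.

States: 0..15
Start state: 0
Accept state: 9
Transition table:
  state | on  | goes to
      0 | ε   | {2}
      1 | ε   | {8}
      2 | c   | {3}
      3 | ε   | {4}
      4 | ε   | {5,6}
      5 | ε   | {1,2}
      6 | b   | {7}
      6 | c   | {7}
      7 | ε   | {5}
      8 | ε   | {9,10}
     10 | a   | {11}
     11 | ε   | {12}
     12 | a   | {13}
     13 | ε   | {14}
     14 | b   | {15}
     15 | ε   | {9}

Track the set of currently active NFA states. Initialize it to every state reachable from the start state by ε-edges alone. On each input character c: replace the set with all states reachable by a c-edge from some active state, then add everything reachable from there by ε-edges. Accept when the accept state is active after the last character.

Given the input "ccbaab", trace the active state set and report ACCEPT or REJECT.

Answer: ACCEPT

Steps:
start: ε-closure({0}) = {0,2}
'c' @ 1: {1,2,3,4,5,6,8,9,10}  [accepting]
'c' @ 2: {1,2,3,4,5,6,7,8,9,10}  [accepting]
'b' @ 3: {1,2,5,7,8,9,10}  [accepting]
'a' @ 4: {11,12}
'a' @ 5: {13,14}
'b' @ 6: {9,15}  [accepting]
after full input: {9,15}  (accept=9 in)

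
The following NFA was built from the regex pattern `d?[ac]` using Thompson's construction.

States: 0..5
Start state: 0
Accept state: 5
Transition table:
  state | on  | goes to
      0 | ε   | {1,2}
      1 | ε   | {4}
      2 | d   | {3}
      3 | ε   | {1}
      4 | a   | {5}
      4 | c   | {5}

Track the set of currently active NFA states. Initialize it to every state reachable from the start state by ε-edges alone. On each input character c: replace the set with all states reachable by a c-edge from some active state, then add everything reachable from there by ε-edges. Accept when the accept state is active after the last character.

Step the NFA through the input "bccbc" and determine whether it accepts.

Answer: REJECT

Derivation:
start: ε-closure({0}) = {0,1,2,4}
'b' @ 1: {}  — dead — no transitions
rest 'ccbc' ignored (set empty)
end set {} — state 5 not in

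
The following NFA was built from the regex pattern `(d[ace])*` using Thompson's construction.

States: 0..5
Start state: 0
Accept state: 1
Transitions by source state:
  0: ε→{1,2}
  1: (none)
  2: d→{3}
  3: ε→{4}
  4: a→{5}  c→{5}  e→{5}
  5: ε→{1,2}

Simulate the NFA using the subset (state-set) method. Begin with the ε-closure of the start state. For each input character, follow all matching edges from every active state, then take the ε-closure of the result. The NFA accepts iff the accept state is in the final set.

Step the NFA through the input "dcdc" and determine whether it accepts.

Answer: ACCEPT

Derivation:
start: ε-closure({0}) = {0,1,2}
'd' @ 1: {3,4}
'c' @ 2: {1,2,5}  ✓accept
'd' @ 3: {3,4}
'c' @ 4: {1,2,5}  ✓accept
final: {1,2,5}; accept 1 in set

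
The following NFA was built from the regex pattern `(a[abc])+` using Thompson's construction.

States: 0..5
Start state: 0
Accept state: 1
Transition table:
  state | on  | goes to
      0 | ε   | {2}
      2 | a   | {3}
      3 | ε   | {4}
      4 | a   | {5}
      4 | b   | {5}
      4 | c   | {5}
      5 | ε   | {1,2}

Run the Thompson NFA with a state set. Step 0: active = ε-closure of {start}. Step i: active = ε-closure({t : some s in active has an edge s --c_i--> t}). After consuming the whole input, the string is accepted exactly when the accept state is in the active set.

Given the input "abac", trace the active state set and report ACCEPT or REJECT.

Answer: ACCEPT

Steps:
initial (ε-close {0}): {0,2}
'a' @ 1: {3,4}
'b' @ 2: {1,2,5}  ✓accept
'a' @ 3: {3,4}
'c' @ 4: {1,2,5}  ✓accept
final: {1,2,5}; accept 1 in set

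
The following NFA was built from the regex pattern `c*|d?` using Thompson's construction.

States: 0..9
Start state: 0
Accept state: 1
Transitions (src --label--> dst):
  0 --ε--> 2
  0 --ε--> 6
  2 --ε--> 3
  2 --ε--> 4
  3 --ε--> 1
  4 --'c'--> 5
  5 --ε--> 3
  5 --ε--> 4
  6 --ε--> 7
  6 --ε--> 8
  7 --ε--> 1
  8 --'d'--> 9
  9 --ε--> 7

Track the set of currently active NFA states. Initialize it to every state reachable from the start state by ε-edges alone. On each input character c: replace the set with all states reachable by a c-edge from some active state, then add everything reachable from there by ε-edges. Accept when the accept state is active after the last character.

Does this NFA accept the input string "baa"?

start: ε-closure({0}) = {0,1,2,3,4,6,7,8}
'b' @ 1: {}  — dead — no transitions
rest 'aa' ignored (set empty)
final: {}; accept 1 not in set

Answer: REJECT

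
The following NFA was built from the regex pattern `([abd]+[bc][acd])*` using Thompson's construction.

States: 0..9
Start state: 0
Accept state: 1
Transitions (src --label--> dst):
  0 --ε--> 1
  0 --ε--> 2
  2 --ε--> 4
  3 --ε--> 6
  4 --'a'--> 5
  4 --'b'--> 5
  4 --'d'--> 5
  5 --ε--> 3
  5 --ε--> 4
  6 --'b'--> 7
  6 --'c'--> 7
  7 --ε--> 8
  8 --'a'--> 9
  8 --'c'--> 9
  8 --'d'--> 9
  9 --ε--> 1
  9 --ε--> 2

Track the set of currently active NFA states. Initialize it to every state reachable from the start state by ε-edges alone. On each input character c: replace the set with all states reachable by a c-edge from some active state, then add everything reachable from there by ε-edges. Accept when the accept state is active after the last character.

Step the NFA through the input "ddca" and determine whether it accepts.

Answer: ACCEPT

Steps:
start: ε-closure({0}) = {0,1,2,4}
'd' @ 1: {3,4,5,6}
'd' @ 2: {3,4,5,6}
'c' @ 3: {7,8}
'a' @ 4: {1,2,4,9}  [accepting]
final: {1,2,4,9}; accept 1 in set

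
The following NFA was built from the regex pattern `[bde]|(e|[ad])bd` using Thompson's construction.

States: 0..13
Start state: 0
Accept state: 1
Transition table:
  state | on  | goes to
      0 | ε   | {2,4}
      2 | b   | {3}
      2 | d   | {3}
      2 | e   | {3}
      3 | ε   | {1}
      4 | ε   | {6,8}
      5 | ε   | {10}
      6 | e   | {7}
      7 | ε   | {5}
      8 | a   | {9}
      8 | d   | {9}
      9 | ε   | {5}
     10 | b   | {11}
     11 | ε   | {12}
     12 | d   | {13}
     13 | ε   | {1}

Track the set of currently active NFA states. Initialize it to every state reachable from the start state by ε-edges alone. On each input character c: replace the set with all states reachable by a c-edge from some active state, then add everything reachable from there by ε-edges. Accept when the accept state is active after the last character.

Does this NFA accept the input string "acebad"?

Answer: REJECT

Derivation:
start: ε-closure({0}) = {0,2,4,6,8}
'a' @ 1: {5,9,10}
'c' @ 2: {}  — no active states
rest 'ebad' ignored (set empty)
end set {} — state 1 not in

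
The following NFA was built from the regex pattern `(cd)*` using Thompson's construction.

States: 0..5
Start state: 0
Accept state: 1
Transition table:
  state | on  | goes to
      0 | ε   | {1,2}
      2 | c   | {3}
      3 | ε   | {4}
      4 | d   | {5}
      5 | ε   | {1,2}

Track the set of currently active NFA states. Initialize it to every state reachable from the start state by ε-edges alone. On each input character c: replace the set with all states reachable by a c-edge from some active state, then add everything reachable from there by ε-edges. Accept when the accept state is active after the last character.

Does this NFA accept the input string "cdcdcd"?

S₀ = ε-closure({0}) = {0,1,2}
'c' @ 1: {3,4}
'd' @ 2: {1,2,5}  [accepting]
'c' @ 3: {3,4}
'd' @ 4: {1,2,5}  [accepting]
'c' @ 5: {3,4}
'd' @ 6: {1,2,5}  [accepting]
final: {1,2,5}; accept 1 in set

Answer: ACCEPT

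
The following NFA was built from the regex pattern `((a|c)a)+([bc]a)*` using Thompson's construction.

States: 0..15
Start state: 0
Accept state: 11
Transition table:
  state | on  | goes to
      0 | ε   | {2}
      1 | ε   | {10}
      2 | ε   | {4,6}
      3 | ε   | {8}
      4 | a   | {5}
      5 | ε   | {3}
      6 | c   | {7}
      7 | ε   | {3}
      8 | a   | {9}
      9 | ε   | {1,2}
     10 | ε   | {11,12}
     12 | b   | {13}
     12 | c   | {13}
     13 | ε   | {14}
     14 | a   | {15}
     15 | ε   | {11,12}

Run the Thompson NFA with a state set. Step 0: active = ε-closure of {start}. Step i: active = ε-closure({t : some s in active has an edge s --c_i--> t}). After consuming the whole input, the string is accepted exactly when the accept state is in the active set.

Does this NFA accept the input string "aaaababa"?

Answer: ACCEPT

Steps:
initial (ε-close {0}): {0,2,4,6}
'a' @ 1: {3,5,8}
'a' @ 2: {1,2,4,6,9,10,11,12}  ✓accept
'a' @ 3: {3,5,8}
'a' @ 4: {1,2,4,6,9,10,11,12}  ✓accept
'b' @ 5: {13,14}
'a' @ 6: {11,12,15}  ✓accept
'b' @ 7: {13,14}
'a' @ 8: {11,12,15}  ✓accept
after full input: {11,12,15}  (accept=11 in)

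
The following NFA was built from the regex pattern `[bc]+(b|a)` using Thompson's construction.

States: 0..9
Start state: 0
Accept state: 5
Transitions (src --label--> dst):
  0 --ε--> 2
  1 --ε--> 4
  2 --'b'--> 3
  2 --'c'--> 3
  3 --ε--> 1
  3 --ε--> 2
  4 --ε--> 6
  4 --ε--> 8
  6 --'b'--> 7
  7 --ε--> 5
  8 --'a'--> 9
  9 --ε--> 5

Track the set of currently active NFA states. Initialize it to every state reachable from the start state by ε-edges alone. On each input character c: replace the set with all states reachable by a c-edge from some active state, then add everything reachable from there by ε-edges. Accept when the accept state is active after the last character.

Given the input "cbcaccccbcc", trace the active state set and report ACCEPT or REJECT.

S₀ = ε-closure({0}) = {0,2}
'c' @ 1: {1,2,3,4,6,8}
'b' @ 2: {1,2,3,4,5,6,7,8}  (accept∈set)
'c' @ 3: {1,2,3,4,6,8}
'a' @ 4: {5,9}  (accept∈set)
'c' @ 5: {}  — no active states
rest 'cccbcc' ignored (set empty)
after full input: {}  (accept=5 not in)

Answer: REJECT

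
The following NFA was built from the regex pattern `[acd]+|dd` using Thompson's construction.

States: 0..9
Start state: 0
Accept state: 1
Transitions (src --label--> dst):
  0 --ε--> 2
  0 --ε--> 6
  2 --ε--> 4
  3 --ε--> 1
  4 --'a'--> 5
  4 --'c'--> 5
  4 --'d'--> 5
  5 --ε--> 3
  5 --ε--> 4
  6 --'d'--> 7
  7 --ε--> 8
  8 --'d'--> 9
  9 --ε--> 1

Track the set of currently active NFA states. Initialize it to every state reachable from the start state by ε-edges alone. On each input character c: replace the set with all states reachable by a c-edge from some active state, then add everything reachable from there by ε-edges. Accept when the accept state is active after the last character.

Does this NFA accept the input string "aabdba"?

Answer: REJECT

Derivation:
S₀ = ε-closure({0}) = {0,2,4,6}
'a' @ 1: {1,3,4,5}  (accept∈set)
'a' @ 2: {1,3,4,5}  (accept∈set)
'b' @ 3: {}  — no active states
rest 'dba' ignored (set empty)
end set {} — state 1 not in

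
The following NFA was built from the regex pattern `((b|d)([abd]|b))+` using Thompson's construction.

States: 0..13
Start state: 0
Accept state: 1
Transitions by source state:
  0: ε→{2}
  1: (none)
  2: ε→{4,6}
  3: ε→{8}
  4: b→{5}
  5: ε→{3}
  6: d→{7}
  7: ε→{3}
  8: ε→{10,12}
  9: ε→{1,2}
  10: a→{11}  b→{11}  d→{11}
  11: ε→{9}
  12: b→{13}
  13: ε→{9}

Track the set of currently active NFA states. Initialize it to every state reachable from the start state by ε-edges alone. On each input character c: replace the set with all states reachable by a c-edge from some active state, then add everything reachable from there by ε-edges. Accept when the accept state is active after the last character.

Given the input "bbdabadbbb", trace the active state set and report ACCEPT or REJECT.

initial (ε-close {0}): {0,2,4,6}
'b' @ 1: {3,5,8,10,12}
'b' @ 2: {1,2,4,6,9,11,13}  ✓accept
'd' @ 3: {3,7,8,10,12}
'a' @ 4: {1,2,4,6,9,11}  ✓accept
'b' @ 5: {3,5,8,10,12}
'a' @ 6: {1,2,4,6,9,11}  ✓accept
'd' @ 7: {3,7,8,10,12}
'b' @ 8: {1,2,4,6,9,11,13}  ✓accept
'b' @ 9: {3,5,8,10,12}
'b' @ 10: {1,2,4,6,9,11,13}  ✓accept
after full input: {1,2,4,6,9,11,13}  (accept=1 in)

Answer: ACCEPT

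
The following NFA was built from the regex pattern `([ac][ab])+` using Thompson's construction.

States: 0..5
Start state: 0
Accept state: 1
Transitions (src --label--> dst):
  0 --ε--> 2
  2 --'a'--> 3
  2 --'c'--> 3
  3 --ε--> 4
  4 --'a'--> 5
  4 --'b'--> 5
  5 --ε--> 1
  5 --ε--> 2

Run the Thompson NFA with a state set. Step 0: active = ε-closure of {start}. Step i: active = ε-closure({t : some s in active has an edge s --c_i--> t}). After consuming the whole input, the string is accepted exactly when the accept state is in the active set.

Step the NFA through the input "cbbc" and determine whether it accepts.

start: ε-closure({0}) = {0,2}
'c' @ 1: {3,4}
'b' @ 2: {1,2,5}  ✓accept
'b' @ 3: {}  — dead — no transitions
rest 'c' ignored (set empty)
after full input: {}  (accept=1 not in)

Answer: REJECT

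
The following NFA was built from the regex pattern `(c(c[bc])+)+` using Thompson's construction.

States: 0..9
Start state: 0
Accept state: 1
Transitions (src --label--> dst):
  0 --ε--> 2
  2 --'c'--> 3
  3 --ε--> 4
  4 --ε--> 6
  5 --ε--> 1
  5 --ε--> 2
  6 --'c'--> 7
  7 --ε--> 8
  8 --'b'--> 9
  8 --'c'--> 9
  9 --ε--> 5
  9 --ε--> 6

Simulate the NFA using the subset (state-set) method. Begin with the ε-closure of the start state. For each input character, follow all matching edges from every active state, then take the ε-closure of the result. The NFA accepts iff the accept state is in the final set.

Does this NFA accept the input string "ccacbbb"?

start: ε-closure({0}) = {0,2}
'c' @ 1: {3,4,6}
'c' @ 2: {7,8}
'a' @ 3: {}  — dead — no transitions
rest 'cbbb' ignored (set empty)
end set {} — state 1 not in

Answer: REJECT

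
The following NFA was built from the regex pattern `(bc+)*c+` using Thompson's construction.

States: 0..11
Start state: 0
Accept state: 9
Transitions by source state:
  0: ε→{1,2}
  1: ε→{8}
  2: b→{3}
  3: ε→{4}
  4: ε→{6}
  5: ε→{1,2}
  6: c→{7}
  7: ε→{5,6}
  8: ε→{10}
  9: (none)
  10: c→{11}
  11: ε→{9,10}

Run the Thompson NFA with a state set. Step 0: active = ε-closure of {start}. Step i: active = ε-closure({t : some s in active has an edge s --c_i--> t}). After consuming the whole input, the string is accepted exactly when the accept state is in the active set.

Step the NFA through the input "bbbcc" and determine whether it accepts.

initial (ε-close {0}): {0,1,2,8,10}
'b' @ 1: {3,4,6}
'b' @ 2: {}  — no active states
rest 'bcc' ignored (set empty)
end set {} — state 9 not in

Answer: REJECT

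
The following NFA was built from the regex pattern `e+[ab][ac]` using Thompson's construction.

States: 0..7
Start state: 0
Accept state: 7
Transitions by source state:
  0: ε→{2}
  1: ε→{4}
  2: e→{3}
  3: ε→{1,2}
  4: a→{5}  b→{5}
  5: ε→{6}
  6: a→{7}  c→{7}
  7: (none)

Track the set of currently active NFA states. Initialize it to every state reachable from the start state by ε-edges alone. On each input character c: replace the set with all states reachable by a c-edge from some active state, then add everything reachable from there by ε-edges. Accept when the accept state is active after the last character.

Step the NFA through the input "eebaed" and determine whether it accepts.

S₀ = ε-closure({0}) = {0,2}
'e' @ 1: {1,2,3,4}
'e' @ 2: {1,2,3,4}
'b' @ 3: {5,6}
'a' @ 4: {7}  ✓accept
'e' @ 5: {}  — dead — no transitions
rest 'd' ignored (set empty)
final: {}; accept 7 not in set

Answer: REJECT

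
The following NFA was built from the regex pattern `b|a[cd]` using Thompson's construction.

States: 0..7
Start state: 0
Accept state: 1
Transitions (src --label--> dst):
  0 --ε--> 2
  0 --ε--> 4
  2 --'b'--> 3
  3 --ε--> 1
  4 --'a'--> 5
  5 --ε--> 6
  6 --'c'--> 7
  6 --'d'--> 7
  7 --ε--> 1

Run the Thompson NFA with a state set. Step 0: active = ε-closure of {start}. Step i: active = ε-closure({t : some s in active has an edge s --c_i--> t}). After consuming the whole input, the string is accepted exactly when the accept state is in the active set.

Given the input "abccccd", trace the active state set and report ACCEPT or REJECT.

Answer: REJECT

Derivation:
start: ε-closure({0}) = {0,2,4}
'a' @ 1: {5,6}
'b' @ 2: {}  — state set empty
rest 'ccccd' ignored (set empty)
after full input: {}  (accept=1 not in)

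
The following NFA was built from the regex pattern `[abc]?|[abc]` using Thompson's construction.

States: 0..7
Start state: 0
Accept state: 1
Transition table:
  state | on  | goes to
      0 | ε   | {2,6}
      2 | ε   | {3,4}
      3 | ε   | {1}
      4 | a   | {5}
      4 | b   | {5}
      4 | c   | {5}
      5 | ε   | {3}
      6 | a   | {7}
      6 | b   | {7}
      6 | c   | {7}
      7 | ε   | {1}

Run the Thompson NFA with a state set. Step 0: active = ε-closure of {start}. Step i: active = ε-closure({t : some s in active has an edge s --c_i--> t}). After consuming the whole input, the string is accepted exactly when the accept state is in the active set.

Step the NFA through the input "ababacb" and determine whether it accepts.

Answer: REJECT

Trace:
start: ε-closure({0}) = {0,1,2,3,4,6}
'a' @ 1: {1,3,5,7}  [accepting]
'b' @ 2: {}  — state set empty
rest 'abacb' ignored (set empty)
after full input: {}  (accept=1 not in)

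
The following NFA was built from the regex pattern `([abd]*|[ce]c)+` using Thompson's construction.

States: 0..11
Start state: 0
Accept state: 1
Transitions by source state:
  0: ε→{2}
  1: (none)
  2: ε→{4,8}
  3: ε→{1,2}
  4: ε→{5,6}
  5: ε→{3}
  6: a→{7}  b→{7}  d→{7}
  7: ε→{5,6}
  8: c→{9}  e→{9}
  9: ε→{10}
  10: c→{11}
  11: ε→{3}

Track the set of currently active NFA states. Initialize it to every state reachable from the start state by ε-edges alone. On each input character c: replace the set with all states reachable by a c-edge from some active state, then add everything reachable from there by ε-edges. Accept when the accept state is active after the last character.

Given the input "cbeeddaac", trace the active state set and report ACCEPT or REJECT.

initial (ε-close {0}): {0,1,2,3,4,5,6,8}
'c' @ 1: {9,10}
'b' @ 2: {}  — dead — no transitions
rest 'eeddaac' ignored (set empty)
final: {}; accept 1 not in set

Answer: REJECT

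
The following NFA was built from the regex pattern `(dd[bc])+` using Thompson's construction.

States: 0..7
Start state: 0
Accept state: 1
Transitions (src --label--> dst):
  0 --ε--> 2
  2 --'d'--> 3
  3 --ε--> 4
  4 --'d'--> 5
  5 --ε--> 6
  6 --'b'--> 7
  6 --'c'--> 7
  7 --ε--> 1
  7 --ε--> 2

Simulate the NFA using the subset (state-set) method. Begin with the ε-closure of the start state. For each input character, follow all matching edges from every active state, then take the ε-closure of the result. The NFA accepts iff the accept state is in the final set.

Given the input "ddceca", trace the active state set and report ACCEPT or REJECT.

initial (ε-close {0}): {0,2}
'd' @ 1: {3,4}
'd' @ 2: {5,6}
'c' @ 3: {1,2,7}  [accepting]
'e' @ 4: {}  — dead — no transitions
rest 'ca' ignored (set empty)
end set {} — state 1 not in

Answer: REJECT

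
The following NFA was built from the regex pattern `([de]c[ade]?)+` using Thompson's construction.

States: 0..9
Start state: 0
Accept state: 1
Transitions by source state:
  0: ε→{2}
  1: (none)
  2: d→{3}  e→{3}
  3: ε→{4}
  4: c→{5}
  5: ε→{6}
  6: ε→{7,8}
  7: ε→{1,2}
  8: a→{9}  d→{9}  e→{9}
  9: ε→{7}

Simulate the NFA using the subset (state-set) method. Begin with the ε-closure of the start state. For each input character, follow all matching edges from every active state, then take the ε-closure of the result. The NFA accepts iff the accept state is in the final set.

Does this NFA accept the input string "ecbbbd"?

initial (ε-close {0}): {0,2}
'e' @ 1: {3,4}
'c' @ 2: {1,2,5,6,7,8}  (accept∈set)
'b' @ 3: {}  — no active states
rest 'bbd' ignored (set empty)
final: {}; accept 1 not in set

Answer: REJECT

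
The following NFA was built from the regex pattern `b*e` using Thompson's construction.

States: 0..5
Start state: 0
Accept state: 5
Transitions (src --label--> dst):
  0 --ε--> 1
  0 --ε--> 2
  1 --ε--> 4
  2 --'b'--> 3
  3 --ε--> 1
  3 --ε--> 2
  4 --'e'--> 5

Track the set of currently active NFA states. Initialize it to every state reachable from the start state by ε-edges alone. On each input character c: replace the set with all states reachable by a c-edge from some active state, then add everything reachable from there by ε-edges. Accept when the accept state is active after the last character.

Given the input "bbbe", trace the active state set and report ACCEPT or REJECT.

start: ε-closure({0}) = {0,1,2,4}
'b' @ 1: {1,2,3,4}
'b' @ 2: {1,2,3,4}
'b' @ 3: {1,2,3,4}
'e' @ 4: {5}  ✓accept
end set {5} — state 5 in

Answer: ACCEPT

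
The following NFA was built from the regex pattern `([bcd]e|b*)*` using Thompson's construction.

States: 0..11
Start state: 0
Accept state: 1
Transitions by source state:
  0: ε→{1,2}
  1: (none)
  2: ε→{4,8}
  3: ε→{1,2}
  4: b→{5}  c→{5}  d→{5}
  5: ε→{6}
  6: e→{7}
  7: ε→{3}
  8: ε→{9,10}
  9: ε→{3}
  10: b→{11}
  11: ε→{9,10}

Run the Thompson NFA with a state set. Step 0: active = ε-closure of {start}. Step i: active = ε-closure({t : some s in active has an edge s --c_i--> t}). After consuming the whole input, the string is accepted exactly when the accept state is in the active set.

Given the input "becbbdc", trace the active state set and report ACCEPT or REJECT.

initial (ε-close {0}): {0,1,2,3,4,8,9,10}
'b' @ 1: {1,2,3,4,5,6,8,9,10,11}  ✓accept
'e' @ 2: {1,2,3,4,7,8,9,10}  ✓accept
'c' @ 3: {5,6}
'b' @ 4: {}  — state set empty
rest 'bdc' ignored (set empty)
after full input: {}  (accept=1 not in)

Answer: REJECT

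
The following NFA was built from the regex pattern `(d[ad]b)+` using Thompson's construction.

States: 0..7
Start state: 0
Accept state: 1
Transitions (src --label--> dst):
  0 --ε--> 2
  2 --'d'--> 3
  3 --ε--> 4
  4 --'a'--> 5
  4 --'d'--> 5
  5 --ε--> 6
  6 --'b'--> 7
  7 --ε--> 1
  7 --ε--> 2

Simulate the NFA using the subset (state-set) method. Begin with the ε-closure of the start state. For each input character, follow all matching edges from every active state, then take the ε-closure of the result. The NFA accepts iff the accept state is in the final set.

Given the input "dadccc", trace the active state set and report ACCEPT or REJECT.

S₀ = ε-closure({0}) = {0,2}
'd' @ 1: {3,4}
'a' @ 2: {5,6}
'd' @ 3: {}  — state set empty
rest 'ccc' ignored (set empty)
after full input: {}  (accept=1 not in)

Answer: REJECT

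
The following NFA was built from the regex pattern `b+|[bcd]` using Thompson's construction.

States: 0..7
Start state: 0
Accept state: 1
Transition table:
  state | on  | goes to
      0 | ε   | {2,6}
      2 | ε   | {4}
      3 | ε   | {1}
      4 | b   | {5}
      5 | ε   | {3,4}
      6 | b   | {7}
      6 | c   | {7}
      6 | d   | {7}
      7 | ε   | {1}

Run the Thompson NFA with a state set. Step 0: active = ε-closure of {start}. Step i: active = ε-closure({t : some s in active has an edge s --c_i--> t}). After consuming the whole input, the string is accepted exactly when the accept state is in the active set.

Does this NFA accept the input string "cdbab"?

start: ε-closure({0}) = {0,2,4,6}
'c' @ 1: {1,7}  [accepting]
'd' @ 2: {}  — no active states
rest 'bab' ignored (set empty)
final: {}; accept 1 not in set

Answer: REJECT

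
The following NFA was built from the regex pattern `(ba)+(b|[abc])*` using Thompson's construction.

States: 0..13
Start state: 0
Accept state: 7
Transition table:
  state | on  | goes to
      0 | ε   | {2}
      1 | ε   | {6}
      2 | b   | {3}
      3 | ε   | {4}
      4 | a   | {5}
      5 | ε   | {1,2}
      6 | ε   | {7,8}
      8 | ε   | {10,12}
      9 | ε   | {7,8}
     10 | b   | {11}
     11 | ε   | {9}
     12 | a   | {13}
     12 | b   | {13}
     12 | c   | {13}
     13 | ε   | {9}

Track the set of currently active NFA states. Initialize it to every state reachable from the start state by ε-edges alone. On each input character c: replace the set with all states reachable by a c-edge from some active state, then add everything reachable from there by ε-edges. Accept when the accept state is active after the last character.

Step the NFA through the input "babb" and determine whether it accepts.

Answer: ACCEPT

Derivation:
start: ε-closure({0}) = {0,2}
'b' @ 1: {3,4}
'a' @ 2: {1,2,5,6,7,8,10,12}  ✓accept
'b' @ 3: {3,4,7,8,9,10,11,12,13}  ✓accept
'b' @ 4: {7,8,9,10,11,12,13}  ✓accept
final: {7,8,9,10,11,12,13}; accept 7 in set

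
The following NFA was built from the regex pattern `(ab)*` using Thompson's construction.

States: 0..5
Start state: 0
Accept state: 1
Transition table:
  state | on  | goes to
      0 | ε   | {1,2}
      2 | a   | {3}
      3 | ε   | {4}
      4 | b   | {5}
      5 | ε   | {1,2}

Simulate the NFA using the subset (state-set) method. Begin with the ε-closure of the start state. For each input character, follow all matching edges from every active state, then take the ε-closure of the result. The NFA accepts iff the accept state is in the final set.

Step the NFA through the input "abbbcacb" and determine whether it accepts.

S₀ = ε-closure({0}) = {0,1,2}
'a' @ 1: {3,4}
'b' @ 2: {1,2,5}  (accept∈set)
'b' @ 3: {}  — dead — no transitions
rest 'bcacb' ignored (set empty)
end set {} — state 1 not in

Answer: REJECT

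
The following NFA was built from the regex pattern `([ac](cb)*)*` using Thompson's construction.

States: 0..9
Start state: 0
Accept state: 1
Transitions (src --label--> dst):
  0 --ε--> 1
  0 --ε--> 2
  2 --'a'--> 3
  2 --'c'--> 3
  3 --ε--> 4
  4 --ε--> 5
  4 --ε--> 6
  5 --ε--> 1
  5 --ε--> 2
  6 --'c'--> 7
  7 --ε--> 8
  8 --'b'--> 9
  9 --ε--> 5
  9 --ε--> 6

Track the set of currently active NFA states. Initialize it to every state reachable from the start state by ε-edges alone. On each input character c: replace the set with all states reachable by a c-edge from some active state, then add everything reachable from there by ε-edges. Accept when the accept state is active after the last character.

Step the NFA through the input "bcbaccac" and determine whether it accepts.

Answer: REJECT

Trace:
S₀ = ε-closure({0}) = {0,1,2}
'b' @ 1: {}  — state set empty
rest 'cbaccac' ignored (set empty)
end set {} — state 1 not in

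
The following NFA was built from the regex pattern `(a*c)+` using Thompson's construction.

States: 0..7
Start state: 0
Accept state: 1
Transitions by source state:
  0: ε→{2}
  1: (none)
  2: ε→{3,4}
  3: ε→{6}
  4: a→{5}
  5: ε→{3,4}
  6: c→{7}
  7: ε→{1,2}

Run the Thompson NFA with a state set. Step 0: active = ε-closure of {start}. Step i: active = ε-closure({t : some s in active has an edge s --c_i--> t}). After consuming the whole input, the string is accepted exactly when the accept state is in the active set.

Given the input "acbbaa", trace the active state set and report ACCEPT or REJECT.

start: ε-closure({0}) = {0,2,3,4,6}
'a' @ 1: {3,4,5,6}
'c' @ 2: {1,2,3,4,6,7}  ✓accept
'b' @ 3: {}  — dead — no transitions
rest 'baa' ignored (set empty)
end set {} — state 1 not in

Answer: REJECT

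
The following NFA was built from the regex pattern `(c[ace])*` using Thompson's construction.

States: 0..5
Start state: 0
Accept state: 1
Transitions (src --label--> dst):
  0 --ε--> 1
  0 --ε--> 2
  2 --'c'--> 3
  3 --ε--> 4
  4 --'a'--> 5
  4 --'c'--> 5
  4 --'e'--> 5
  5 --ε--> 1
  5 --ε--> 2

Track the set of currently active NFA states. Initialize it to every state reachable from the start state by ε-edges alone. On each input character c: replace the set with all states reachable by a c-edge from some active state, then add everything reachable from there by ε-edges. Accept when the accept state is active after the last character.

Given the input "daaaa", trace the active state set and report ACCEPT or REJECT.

S₀ = ε-closure({0}) = {0,1,2}
'd' @ 1: {}  — no active states
rest 'aaaa' ignored (set empty)
final: {}; accept 1 not in set

Answer: REJECT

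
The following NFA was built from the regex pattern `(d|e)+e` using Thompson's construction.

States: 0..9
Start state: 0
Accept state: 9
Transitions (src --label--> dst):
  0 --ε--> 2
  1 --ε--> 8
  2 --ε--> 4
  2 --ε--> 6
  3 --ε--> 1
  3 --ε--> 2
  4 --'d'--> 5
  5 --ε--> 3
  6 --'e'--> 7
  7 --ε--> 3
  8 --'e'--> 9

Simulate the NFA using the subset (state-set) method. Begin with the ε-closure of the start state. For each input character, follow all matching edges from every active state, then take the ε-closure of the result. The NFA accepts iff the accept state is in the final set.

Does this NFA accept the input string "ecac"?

S₀ = ε-closure({0}) = {0,2,4,6}
'e' @ 1: {1,2,3,4,6,7,8}
'c' @ 2: {}  — state set empty
rest 'ac' ignored (set empty)
end set {} — state 9 not in

Answer: REJECT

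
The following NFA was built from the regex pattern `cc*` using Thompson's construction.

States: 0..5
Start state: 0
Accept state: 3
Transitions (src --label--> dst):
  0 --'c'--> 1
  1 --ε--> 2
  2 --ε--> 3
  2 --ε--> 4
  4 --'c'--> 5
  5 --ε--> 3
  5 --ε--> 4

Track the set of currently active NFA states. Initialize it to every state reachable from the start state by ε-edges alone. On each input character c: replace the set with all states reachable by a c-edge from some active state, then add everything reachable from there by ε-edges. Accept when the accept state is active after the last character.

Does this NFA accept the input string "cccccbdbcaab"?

Answer: REJECT

Trace:
S₀ = ε-closure({0}) = {0}
'c' @ 1: {1,2,3,4}  (accept∈set)
'c' @ 2: {3,4,5}  (accept∈set)
'c' @ 3: {3,4,5}  (accept∈set)
'c' @ 4: {3,4,5}  (accept∈set)
'c' @ 5: {3,4,5}  (accept∈set)
'b' @ 6: {}  — dead — no transitions
rest 'dbcaab' ignored (set empty)
after full input: {}  (accept=3 not in)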